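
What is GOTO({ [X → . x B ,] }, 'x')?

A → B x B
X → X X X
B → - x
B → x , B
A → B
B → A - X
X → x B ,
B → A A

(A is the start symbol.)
GOTO(I, 'x') = CLOSURE({ [A → αX.β] : [A → α.Xβ] ∈ I, X = 'x' })

Items with dot before 'x', with the dot advanced:
  [X → . x B ,] → [X → x . B ,]
Closure of the advanced items:
  [X → x . B ,] has the dot before B: add [B → . - x], [B → . x , B], [B → . A - X], [B → . A A]
  [B → . A - X] has the dot before A: add [A → . B x B], [A → . B]

GOTO = { [A → . B x B], [A → . B], [B → . - x], [B → . A - X], [B → . A A], [B → . x , B], [X → x . B ,] }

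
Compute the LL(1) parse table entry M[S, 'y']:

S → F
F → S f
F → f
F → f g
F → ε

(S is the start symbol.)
Empty (error entry)

To find M[S, 'y'], we find productions for S where 'y' is in the predict set (PREDICT(N → α) = (FIRST(α) \ {ε}) ∪ (FOLLOW(N) if α ⇒* ε)).

Relevant sets:
  FIRST(F) = { 'f', ε }
  FOLLOW(S) = { $, 'f' }

S → F: PREDICT = { $, 'f' }

M[S, 'y'] is empty (no production applies)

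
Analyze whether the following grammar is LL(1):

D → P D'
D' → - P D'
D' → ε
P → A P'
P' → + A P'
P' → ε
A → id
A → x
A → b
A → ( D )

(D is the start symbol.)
Relevant sets:
  FOLLOW(D') = { $, ')' }
  FOLLOW(P') = { $, ')', '-' }

For D':
  PREDICT(D' → '-' P D') = { '-' }
  PREDICT(D' → ε) = { $, ')' }
For P':
  PREDICT(P' → '+' A P') = { '+' }
  PREDICT(P' → ε) = { $, ')', '-' }
For A:
  PREDICT(A → id) = { 'id' }
  PREDICT(A → x) = { 'x' }
  PREDICT(A → b) = { 'b' }
  PREDICT(A → '(' D ')') = { '(' }
D, P have a single production, so nothing to check there.

All predict sets are disjoint. The grammar IS LL(1).

Answer: Yes, the grammar is LL(1).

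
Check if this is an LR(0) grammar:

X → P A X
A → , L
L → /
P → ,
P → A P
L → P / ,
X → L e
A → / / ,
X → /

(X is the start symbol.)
No. Shift-reduce conflict between [P → , .] and [A → . , L]

Augment with X' → X and build the canonical LR(0) collection (I0 = CLOSURE({[X' → . X]}), then GOTO on every symbol after a dot until no new states appear). It has 21 states:
  I0: { [A → . , L], [A → . / / ,], [L → . /], [L → . P / ,], [P → . ,], [P → . A P], [X → . /], [X → . L e], [X → . P A X], [X' → . X] }  — shift
  I1: { [A → , . L], [A → . , L], [A → . / / ,], [L → . /], [L → . P / ,], [P → , .], [P → . ,], [P → . A P] }  — shift, reduce
  I2: { [A → / . / ,], [L → / .], [X → / .] }  — shift, 2 reduces
  I3: { [A → . , L], [A → . / / ,], [P → . ,], [P → . A P], [P → A . P] }  — shift
  I4: { [X → L . e] }  — shift
  I5: { [A → . , L], [A → . / / ,], [L → P . / ,], [X → P . A X] }  — shift
  I6: { [X' → X .] }  — accept
  I7: { [A → , . L], [A → . , L], [A → . / / ,], [L → . /], [L → . P / ,], [P → . ,], [P → . A P] }  — shift
  I8: { [A → / . / ,], [L → P / . ,] }  — shift
  I9: { [A → . , L], [A → . / / ,], [L → . /], [L → . P / ,], [P → . ,], [P → . A P], [X → . /], [X → . L e], [X → . P A X], [X → P A . X] }  — shift
  I10: { [X → P A X .] }  — reduce
  I11: { [L → P / , .] }  — reduce
  I12: { [A → / / . ,] }  — shift
  I13: { [A → / / , .] }  — reduce
  I14: { [A → / . / ,], [L → / .] }  — shift, reduce
  I15: { [A → , L .] }  — reduce
  I16: { [L → P . / ,] }  — shift
  I17: { [L → P / . ,] }  — shift
  I18: { [X → L e .] }  — reduce
  I19: { [A → / . / ,] }  — shift
  I20: { [P → A P .] }  — reduce

Conflict in state I1:
  Shift-reduce conflict between [P → , .] and [A → . , L]
So the grammar is NOT LR(0).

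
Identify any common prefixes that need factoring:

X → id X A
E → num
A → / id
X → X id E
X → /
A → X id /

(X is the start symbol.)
Left-factoring is needed when two productions for the same non-terminal
share a common prefix on the right-hand side.

Productions for X:
  X → id X A
  X → X id E
  X → /
Productions for A:
  A → / id
  A → X id /

No common prefixes found.

Answer: No, left-factoring is not needed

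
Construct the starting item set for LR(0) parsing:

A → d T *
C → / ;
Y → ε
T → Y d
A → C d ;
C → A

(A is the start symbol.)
{ [A → . C d ;], [A → . d T *], [A' → . A], [C → . / ;], [C → . A] }

First, augment the grammar with A' → A
I₀ = CLOSURE({ [A' → . A] }):
  [A' → . A] has the dot before A: add [A → . d T *], [A → . C d ;]
  [A → . C d ;] has the dot before C: add [C → . / ;], [C → . A]
No further items can be added.

I₀ = { [A → . C d ;], [A → . d T *], [A' → . A], [C → . / ;], [C → . A] }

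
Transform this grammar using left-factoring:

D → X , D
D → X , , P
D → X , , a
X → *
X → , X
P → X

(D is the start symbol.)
Left-factoring transforms A → αβ₁ | αβ₂ into A → αA' and A' → β₁ | β₂
(α is the longest common prefix among the alternatives). Repeat until
no nonterminal has two alternatives with a common prefix.

Round 1: D has alternatives sharing prefix 'X ,'. Introduce D': D → X , D'
  Add: D' → D
  Add: D' → , P
  Add: D' → , a

Round 2: D' has alternatives sharing prefix ','. Introduce D'': D' → , D''
  Add: D'' → P
  Add: D'' → a

No remaining common prefixes — done.

Resulting grammar:
D → X , D'
D' → D
D' → , D''
D'' → P
D'' → a
X → *
X → , X
P → X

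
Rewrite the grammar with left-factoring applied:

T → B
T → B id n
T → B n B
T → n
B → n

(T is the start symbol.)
Left-factoring transforms A → αβ₁ | αβ₂ into A → αA' and A' → β₁ | β₂
(α is the longest common prefix among the alternatives). Repeat until
no nonterminal has two alternatives with a common prefix.

Round 1: T has alternatives sharing prefix 'B'. Introduce T': T → B T'
  Add: T' → ε
  Add: T' → id n
  Add: T' → n B

No remaining common prefixes — done.

Resulting grammar:
T → B T'
T' → ε
T' → id n
T' → n B
T → n
B → n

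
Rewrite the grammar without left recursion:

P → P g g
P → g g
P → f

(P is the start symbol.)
P is directly left-recursive. The standard transformation for
  A → A α₁ | ... | A α_m | β₁ | ... | β_n
is
  A  → β₁ A' | ... | β_n A'
  A' → α₁ A' | ... | α_m A' | ε

P → g g becomes P → g g P'
P → f becomes P → f P'
P → P g g becomes P' → g g P'
Add P' → ε

Resulting grammar:
P → g g P'
P → f P'
P' → g g P'
P' → ε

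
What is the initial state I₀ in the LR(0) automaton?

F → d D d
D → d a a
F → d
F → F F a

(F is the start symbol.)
{ [F → . F F a], [F → . d D d], [F → . d], [F' → . F] }

First, augment the grammar with F' → F
I₀ = CLOSURE({ [F' → . F] }):
  [F' → . F] has the dot before F: add [F → . d D d], [F → . d], [F → . F F a]
No further items can be added.

I₀ = { [F → . F F a], [F → . d D d], [F → . d], [F' → . F] }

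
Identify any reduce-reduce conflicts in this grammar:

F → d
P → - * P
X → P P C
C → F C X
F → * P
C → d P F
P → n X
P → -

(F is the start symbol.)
A reduce-reduce conflict occurs when an LR(0) state has two complete items [A → α .] and [B → β .] — both call for a reduction, and with no lookahead the parser cannot choose between them.

Augment with F' → F and build the canonical LR(0) collection (I0 = CLOSURE({[F' → . F]}), then GOTO on every symbol after a dot until no new states appear). It has 19 states:
  I0: { [F → . * P], [F → . d], [F' → . F] }  — shift
  I1: { [F → * . P], [P → . - * P], [P → . -], [P → . n X] }  — shift
  I2: { [F' → F .] }  — accept
  I3: { [F → d .] }  — reduce
  I4: { [P → - . * P], [P → - .] }  — shift, reduce
  I5: { [F → * P .] }  — reduce
  I6: { [P → . - * P], [P → . -], [P → . n X], [P → n . X], [X → . P P C] }  — shift
  I7: { [P → . - * P], [P → . -], [P → . n X], [X → P . P C] }  — shift
  I8: { [P → n X .] }  — reduce
  I9: { [C → . F C X], [C → . d P F], [F → . * P], [F → . d], [X → P P . C] }  — shift
  I10: { [X → P P C .] }  — reduce
  I11: { [C → . F C X], [C → . d P F], [C → F . C X], [F → . * P], [F → . d] }  — shift
  I12: { [C → d . P F], [F → d .], [P → . - * P], [P → . -], [P → . n X] }  — shift, reduce
  I13: { [C → d P . F], [F → . * P], [F → . d] }  — shift
  I14: { [C → d P F .] }  — reduce
  I15: { [C → F C . X], [P → . - * P], [P → . -], [P → . n X], [X → . P P C] }  — shift
  I16: { [C → F C X .] }  — reduce
  I17: { [P → - * . P], [P → . - * P], [P → . -], [P → . n X] }  — shift
  I18: { [P → - * P .] }  — reduce

No state contains more than one complete item.

Answer: No reduce-reduce conflicts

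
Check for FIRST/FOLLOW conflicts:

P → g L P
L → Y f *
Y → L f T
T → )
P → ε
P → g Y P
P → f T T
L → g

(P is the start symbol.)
No FIRST/FOLLOW conflicts.

A FIRST/FOLLOW conflict occurs when a non-terminal N has a nullable alternative N → β (β ⇒* ε) and another alternative N → α with FIRST(α) ∩ FOLLOW(N) ≠ ∅: on such a lookahead the parser cannot decide between expanding α and letting N vanish via β.

Nullable non-terminals: P.

P: nullable alternative(s) P → ε; FOLLOW(P) = { $ }
  P → g L P: FIRST \ {ε} = { 'g' } — disjoint from FOLLOW(P)
  P → ε: FIRST \ {ε} = { } — this is the only nullable alternative, skip
  P → g Y P: FIRST \ {ε} = { 'g' } — disjoint from FOLLOW(P)
  P → f T T: FIRST \ {ε} = { 'f' } — disjoint from FOLLOW(P)

L, T, Y have no nullable alternative, so no FIRST/FOLLOW check is needed there.

No FIRST/FOLLOW conflicts found.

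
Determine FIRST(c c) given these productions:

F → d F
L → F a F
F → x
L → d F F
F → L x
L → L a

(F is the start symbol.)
To compute FIRST(c c), process the symbols left to right:
Symbol c is a terminal. Add 'c' and stop.
FIRST(c c) = { 'c' }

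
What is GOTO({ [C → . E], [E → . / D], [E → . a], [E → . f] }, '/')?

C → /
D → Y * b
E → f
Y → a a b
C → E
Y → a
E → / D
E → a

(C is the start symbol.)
GOTO(I, '/') = CLOSURE({ [A → αX.β] : [A → α.Xβ] ∈ I, X = '/' })

Items with dot before '/', with the dot advanced:
  [E → . / D] → [E → / . D]
Closure of the advanced items:
  [E → / . D] has the dot before D: add [D → . Y * b]
  [D → . Y * b] has the dot before Y: add [Y → . a a b], [Y → . a]

GOTO = { [D → . Y * b], [E → / . D], [Y → . a a b], [Y → . a] }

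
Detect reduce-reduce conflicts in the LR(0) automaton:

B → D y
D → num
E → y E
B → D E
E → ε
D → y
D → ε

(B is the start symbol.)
Yes — I6: [B → D y .] vs [E → .]

A reduce-reduce conflict occurs when an LR(0) state has two complete items [A → α .] and [B → β .] — both call for a reduction, and with no lookahead the parser cannot choose between them.

Augment with B' → B and build the canonical LR(0) collection (I0 = CLOSURE({[B' → . B]}), then GOTO on every symbol after a dot until no new states appear). It has 9 states:
  I0: { [B → . D E], [B → . D y], [B' → . B], [D → . num], [D → . y], [D → .] }  — shift, reduce
  I1: { [B' → B .] }  — accept
  I2: { [B → D . E], [B → D . y], [E → . y E], [E → .] }  — shift, reduce
  I3: { [D → num .] }  — reduce
  I4: { [D → y .] }  — reduce
  I5: { [B → D E .] }  — reduce
  I6: { [B → D y .], [E → . y E], [E → .], [E → y . E] }  — shift, 2 reduces
  I7: { [E → y E .] }  — reduce
  I8: { [E → . y E], [E → .], [E → y . E] }  — shift, reduce

I6 contains complete items [B → D y .], [E → .] — reduce-reduce conflict.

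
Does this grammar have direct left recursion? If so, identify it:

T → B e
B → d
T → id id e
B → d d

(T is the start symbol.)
No direct left recursion

Direct left recursion occurs when N → N α for some non-terminal N (the right-hand side begins with the left-hand side itself).

T → B e: starts with B
B → d: starts with d
T → id id e: starts with id
B → d d: starts with d

No direct left recursion found.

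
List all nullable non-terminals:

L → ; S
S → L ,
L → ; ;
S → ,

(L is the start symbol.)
None

There are no ε-productions, so no non-terminal can derive ε.
No non-terminals are nullable.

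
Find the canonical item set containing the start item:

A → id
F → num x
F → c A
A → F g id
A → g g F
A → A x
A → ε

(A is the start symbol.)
First, augment the grammar with A' → A
I₀ = CLOSURE({ [A' → . A] }):
  [A' → . A] has the dot before A: add [A → . id], [A → . F g id], [A → . g g F], [A → . A x], [A → .]
  [A → . F g id] has the dot before F: add [F → . num x], [F → . c A]
No further items can be added.

I₀ = { [A → . A x], [A → . F g id], [A → . g g F], [A → . id], [A → .], [A' → . A], [F → . c A], [F → . num x] }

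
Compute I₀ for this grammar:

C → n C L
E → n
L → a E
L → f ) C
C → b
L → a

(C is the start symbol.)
{ [C → . b], [C → . n C L], [C' → . C] }

First, augment the grammar with C' → C
I₀ = CLOSURE({ [C' → . C] }):
  [C' → . C] has the dot before C: add [C → . n C L], [C → . b]
No further items can be added.

I₀ = { [C → . b], [C → . n C L], [C' → . C] }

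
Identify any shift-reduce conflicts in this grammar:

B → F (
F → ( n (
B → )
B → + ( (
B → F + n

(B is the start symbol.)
A shift-reduce conflict occurs when an LR(0) state has both:
  - a complete (reduce) item [A → α .] (dot at the end), and
  - a shift item [B → β . c γ] (dot before a terminal).

Augment with B' → B and build the canonical LR(0) collection (I0 = CLOSURE({[B' → . B]}), then GOTO on every symbol after a dot until no new states appear). It has 13 states:
  I0: { [B → . )], [B → . + ( (], [B → . F (], [B → . F + n], [B' → . B], [F → . ( n (] }  — shift
  I1: { [F → ( . n (] }  — shift
  I2: { [B → ) .] }  — reduce
  I3: { [B → + . ( (] }  — shift
  I4: { [B' → B .] }  — accept
  I5: { [B → F . (], [B → F . + n] }  — shift
  I6: { [B → F ( .] }  — reduce
  I7: { [B → F + . n] }  — shift
  I8: { [B → F + n .] }  — reduce
  I9: { [B → + ( . (] }  — shift
  I10: { [B → + ( ( .] }  — reduce
  I11: { [F → ( n . (] }  — shift
  I12: { [F → ( n ( .] }  — reduce

No state contains both a complete item and a shift item.

Answer: No shift-reduce conflicts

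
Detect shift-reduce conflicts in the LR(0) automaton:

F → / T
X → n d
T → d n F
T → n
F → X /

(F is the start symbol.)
A shift-reduce conflict occurs when an LR(0) state has both:
  - a complete (reduce) item [A → α .] (dot at the end), and
  - a shift item [B → β . c γ] (dot before a terminal).

Augment with F' → F and build the canonical LR(0) collection (I0 = CLOSURE({[F' → . F]}), then GOTO on every symbol after a dot until no new states appear). It has 12 states:
  I0: { [F → . / T], [F → . X /], [F' → . F], [X → . n d] }  — shift
  I1: { [F → / . T], [T → . d n F], [T → . n] }  — shift
  I2: { [F' → F .] }  — accept
  I3: { [F → X . /] }  — shift
  I4: { [X → n . d] }  — shift
  I5: { [X → n d .] }  — reduce
  I6: { [F → X / .] }  — reduce
  I7: { [F → / T .] }  — reduce
  I8: { [T → d . n F] }  — shift
  I9: { [T → n .] }  — reduce
  I10: { [F → . / T], [F → . X /], [T → d n . F], [X → . n d] }  — shift
  I11: { [T → d n F .] }  — reduce

No state contains both a complete item and a shift item.

Answer: No shift-reduce conflicts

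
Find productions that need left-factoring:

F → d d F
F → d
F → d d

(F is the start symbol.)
Left-factoring is needed when two productions for the same non-terminal
share a common prefix on the right-hand side.

Productions for F:
  F → d d F
  F → d
  F → d d

Found common prefix 'd' in productions for F

Answer: Yes, F has productions with common prefix 'd'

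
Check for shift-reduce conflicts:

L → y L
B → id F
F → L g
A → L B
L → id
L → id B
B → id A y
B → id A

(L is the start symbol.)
Yes — I2: [L → id .] vs [B → . id A]; I7: [B → id A .] vs [B → id A . y]

A shift-reduce conflict occurs when an LR(0) state has both:
  - a complete (reduce) item [A → α .] (dot at the end), and
  - a shift item [B → β . c γ] (dot before a terminal).

Augment with L' → L and build the canonical LR(0) collection (I0 = CLOSURE({[L' → . L]}), then GOTO on every symbol after a dot until no new states appear). It has 13 states:
  I0: { [L → . id B], [L → . id], [L → . y L], [L' → . L] }  — shift
  I1: { [L' → L .] }  — accept
  I2: { [B → . id A y], [B → . id A], [B → . id F], [L → id . B], [L → id .] }  — shift, reduce
  I3: { [L → . id B], [L → . id], [L → . y L], [L → y . L] }  — shift
  I4: { [L → y L .] }  — reduce
  I5: { [L → id B .] }  — reduce
  I6: { [A → . L B], [B → id . A y], [B → id . A], [B → id . F], [F → . L g], [L → . id B], [L → . id], [L → . y L] }  — shift
  I7: { [B → id A . y], [B → id A .] }  — shift, reduce
  I8: { [B → id F .] }  — reduce
  I9: { [A → L . B], [B → . id A y], [B → . id A], [B → . id F], [F → L . g] }  — shift
  I10: { [A → L B .] }  — reduce
  I11: { [F → L g .] }  — reduce
  I12: { [B → id A y .] }  — reduce

I2 contains reduce item [L → id .] and shift items [B → . id A], [B → . id A y], [B → . id F] — shift-reduce conflict.
I7 contains reduce item [B → id A .] and shift item [B → id A . y] — shift-reduce conflict.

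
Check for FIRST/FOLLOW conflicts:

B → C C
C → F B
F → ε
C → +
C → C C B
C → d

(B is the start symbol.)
No FIRST/FOLLOW conflicts.

A FIRST/FOLLOW conflict occurs when a non-terminal N has a nullable alternative N → β (β ⇒* ε) and another alternative N → α with FIRST(α) ∩ FOLLOW(N) ≠ ∅: on such a lookahead the parser cannot decide between expanding α and letting N vanish via β.

Nullable non-terminals: F.
F has a nullable alternative but only one production, so nothing to check.

B, C have no nullable alternative, so no FIRST/FOLLOW check is needed there.

No FIRST/FOLLOW conflicts found.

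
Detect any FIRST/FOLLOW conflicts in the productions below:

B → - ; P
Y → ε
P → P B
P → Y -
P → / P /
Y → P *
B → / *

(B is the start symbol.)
A FIRST/FOLLOW conflict occurs when a non-terminal N has a nullable alternative N → β (β ⇒* ε) and another alternative N → α with FIRST(α) ∩ FOLLOW(N) ≠ ∅: on such a lookahead the parser cannot decide between expanding α and letting N vanish via β.

Nullable non-terminals: Y.
FIRST sets used below: FIRST(P) = { '-', '/' }

Y: nullable alternative(s) Y → ε; FOLLOW(Y) = { '-' }
  Y → ε: FIRST \ {ε} = { } — this is the only nullable alternative, skip
  Y → P *: FIRST \ {ε} = { '-', '/' } — overlaps FOLLOW(Y) on { '-' }: CONFLICT

B, P have no nullable alternative, so no FIRST/FOLLOW check is needed there.

So the grammar has 1 FIRST/FOLLOW conflict (marked CONFLICT above).

Answer: Yes. Y → P '*' with FOLLOW(Y) on { '-' }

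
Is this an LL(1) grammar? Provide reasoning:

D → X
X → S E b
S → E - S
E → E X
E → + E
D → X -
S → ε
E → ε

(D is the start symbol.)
A grammar is LL(1) if for each non-terminal N with multiple productions, the predict sets of those productions are pairwise disjoint, where PREDICT(N → α) = (FIRST(α) \ {ε}) ∪ (FOLLOW(N) if α ⇒* ε).

Relevant sets:
  FIRST(X) = { '+', '-', 'b' }
  FIRST(E) = { '+', '-', 'b', ε }
  FOLLOW(S) = { '+', '-', 'b' }
  FOLLOW(E) = { '+', '-', 'b' }

For D:
  PREDICT(D → X) = { '+', '-', 'b' }
  PREDICT(D → X '-') = { '+', '-', 'b' }
For S:
  PREDICT(S → E '-' S) = { '+', '-', 'b' }
  PREDICT(S → ε) = { '+', '-', 'b' }
For E:
  PREDICT(E → E X) = { '+', '-', 'b' }
  PREDICT(E → '+' E) = { '+' }
  PREDICT(E → ε) = { '+', '-', 'b' }
X has a single production, so nothing to check there.

Conflict found: Predict set conflict for D: { '+', '-', 'b' }
The grammar is NOT LL(1).

Answer: No. Predict set conflict for D: { '+', '-', 'b' }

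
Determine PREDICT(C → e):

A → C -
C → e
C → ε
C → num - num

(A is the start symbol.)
{ 'e' }

PREDICT(C → e) = (FIRST(RHS) \ {ε}) ∪ (FOLLOW(C) if ε ∈ FIRST(RHS), i.e. RHS ⇒* ε)
FIRST(e) = { 'e' }
ε ∉ FIRST(e), so FOLLOW(C) is not added.
PREDICT(C → e) = { 'e' }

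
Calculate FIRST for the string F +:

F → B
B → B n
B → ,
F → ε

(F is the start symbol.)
FIRST sets of the non-terminals involved (from the grammar, by fixed-point iteration):
  FIRST(F) = { ',', ε }

To compute FIRST(F +), process the symbols left to right:
Symbol F is a non-terminal. Add FIRST(F) \ {ε} = { ',' }
F is nullable (ε ∈ FIRST(F)), continue to the next symbol.
Symbol + is a terminal. Add '+' and stop.
FIRST(F +) = { '+', ',' }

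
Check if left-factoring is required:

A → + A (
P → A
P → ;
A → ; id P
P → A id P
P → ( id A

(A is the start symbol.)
Yes, P has productions with common prefix 'A'

Left-factoring is needed when two productions for the same non-terminal
share a common prefix on the right-hand side.

Productions for A:
  A → + A (
  A → ; id P
Productions for P:
  P → A
  P → ;
  P → A id P
  P → ( id A

Found common prefix 'A' in productions for P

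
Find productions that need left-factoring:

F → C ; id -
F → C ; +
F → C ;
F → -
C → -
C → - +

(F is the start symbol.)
Left-factoring is needed when two productions for the same non-terminal
share a common prefix on the right-hand side.

Productions for F:
  F → C ; id -
  F → C ; +
  F → C ;
  F → -
Productions for C:
  C → -
  C → - +

Found common prefix 'C ;' in productions for F
Found common prefix '-' in productions for C

Answer: Yes, F has productions with common prefix 'C ;'; C has productions with common prefix '-'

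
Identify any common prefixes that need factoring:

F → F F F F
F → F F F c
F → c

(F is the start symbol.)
Yes, F has productions with common prefix 'F F F'

Left-factoring is needed when two productions for the same non-terminal
share a common prefix on the right-hand side.

Productions for F:
  F → F F F F
  F → F F F c
  F → c

Found common prefix 'F F F' in productions for F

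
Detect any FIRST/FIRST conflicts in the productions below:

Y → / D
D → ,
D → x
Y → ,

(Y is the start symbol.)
A FIRST/FIRST conflict occurs when two productions N → α and N → β for the same non-terminal have FIRST(α) ∩ FIRST(β) ≠ ∅ (with ε ∈ FIRST of a nullable right-hand side, so two nullable alternatives also conflict).

Productions for Y:
  Y → / D: FIRST = { '/' }
  Y → ,: FIRST = { ',' }
Productions for D:
  D → ,: FIRST = { ',' }
  D → x: FIRST = { 'x' }

All alternatives of each non-terminal have pairwise disjoint FIRST sets.

Answer: No FIRST/FIRST conflicts.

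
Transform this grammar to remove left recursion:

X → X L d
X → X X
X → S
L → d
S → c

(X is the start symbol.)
X → S X'
X' → L d X'
X' → X X'
X' → ε
L → d
S → c

X is directly left-recursive. The standard transformation for
  A → A α₁ | ... | A α_m | β₁ | ... | β_n
is
  A  → β₁ A' | ... | β_n A'
  A' → α₁ A' | ... | α_m A' | ε

X → S becomes X → S X'
X → X L d becomes X' → L d X'
X → X X becomes X' → X X'
Add X' → ε

Productions for other non-terminals are unchanged:
  L → d
  S → c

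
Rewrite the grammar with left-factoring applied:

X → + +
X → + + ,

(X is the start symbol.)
Left-factoring transforms A → αβ₁ | αβ₂ into A → αA' and A' → β₁ | β₂
(α is the longest common prefix among the alternatives). Repeat until
no nonterminal has two alternatives with a common prefix.

Round 1: X has alternatives sharing prefix '+ +'. Introduce X': X → + + X'
  Add: X' → ε
  Add: X' → ,

No remaining common prefixes — done.

Resulting grammar:
X → + + X'
X' → ε
X' → ,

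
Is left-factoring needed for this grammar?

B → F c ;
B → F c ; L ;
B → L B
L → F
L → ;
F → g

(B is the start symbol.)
Yes, B has productions with common prefix 'F c ;'

Left-factoring is needed when two productions for the same non-terminal
share a common prefix on the right-hand side.

Productions for B:
  B → F c ;
  B → F c ; L ;
  B → L B
Productions for L:
  L → F
  L → ;

Found common prefix 'F c ;' in productions for B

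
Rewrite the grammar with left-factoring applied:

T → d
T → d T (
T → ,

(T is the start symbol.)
Left-factoring transforms A → αβ₁ | αβ₂ into A → αA' and A' → β₁ | β₂
(α is the longest common prefix among the alternatives). Repeat until
no nonterminal has two alternatives with a common prefix.

Round 1: T has alternatives sharing prefix 'd'. Introduce T': T → d T'
  Add: T' → ε
  Add: T' → T (

No remaining common prefixes — done.

Resulting grammar:
T → d T'
T' → ε
T' → T (
T → ,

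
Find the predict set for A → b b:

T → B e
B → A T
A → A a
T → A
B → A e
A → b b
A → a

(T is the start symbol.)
{ 'b' }

PREDICT(A → b b) = (FIRST(RHS) \ {ε}) ∪ (FOLLOW(A) if ε ∈ FIRST(RHS), i.e. RHS ⇒* ε)
FIRST(b b) = { 'b' }
ε ∉ FIRST(b b), so FOLLOW(A) is not added.
PREDICT(A → b b) = { 'b' }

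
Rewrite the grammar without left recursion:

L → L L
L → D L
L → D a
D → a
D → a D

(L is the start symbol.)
L is directly left-recursive. The standard transformation for
  A → A α₁ | ... | A α_m | β₁ | ... | β_n
is
  A  → β₁ A' | ... | β_n A'
  A' → α₁ A' | ... | α_m A' | ε

L → D L becomes L → D L L'
L → D a becomes L → D a L'
L → L L becomes L' → L L'
Add L' → ε

Productions for other non-terminals are unchanged:
  D → a
  D → a D

Resulting grammar:
L → D L L'
L → D a L'
L' → L L'
L' → ε
D → a
D → a D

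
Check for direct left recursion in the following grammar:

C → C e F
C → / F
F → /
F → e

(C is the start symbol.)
Yes, C is left-recursive

Direct left recursion occurs when N → N α for some non-terminal N (the right-hand side begins with the left-hand side itself).

C → C e F: LEFT RECURSIVE (starts with C)
C → / F: starts with '/'
F → /: starts with '/'
F → e: starts with e

The grammar has direct left recursion on: C.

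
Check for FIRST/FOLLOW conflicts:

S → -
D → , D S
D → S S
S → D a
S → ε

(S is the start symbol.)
Yes. S → '-' with FOLLOW(S) on { '-' }; S → D a with FOLLOW(S) on { ',', '-', 'a' }; D → ',' D S with FOLLOW(D) on { ',' }

Nullable non-terminals: D, S.
FIRST sets used below: FIRST(S) = { ',', '-', 'a', ε }, FIRST(D) = { ',', '-', 'a', ε }

D: nullable alternative(s) D → S S; FOLLOW(D) = { ',', '-', 'a' }
  D → , D S: FIRST \ {ε} = { ',' } — overlaps FOLLOW(D) on { ',' }: CONFLICT
  D → S S: FIRST \ {ε} = { ',', '-', 'a' } — this is the only nullable alternative, skip

S: nullable alternative(s) S → ε; FOLLOW(S) = { $, ',', '-', 'a' }
  S → -: FIRST \ {ε} = { '-' } — overlaps FOLLOW(S) on { '-' }: CONFLICT
  S → D a: FIRST \ {ε} = { ',', '-', 'a' } — overlaps FOLLOW(S) on { ',', '-', 'a' }: CONFLICT
  S → ε: FIRST \ {ε} = { } — this is the only nullable alternative, skip

So the grammar has 3 FIRST/FOLLOW conflicts (marked CONFLICT above).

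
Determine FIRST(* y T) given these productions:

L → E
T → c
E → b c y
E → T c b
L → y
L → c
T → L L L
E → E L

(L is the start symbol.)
{ '*' }

To compute FIRST(* y T), process the symbols left to right:
Symbol * is a terminal. Add '*' and stop.
FIRST(* y T) = { '*' }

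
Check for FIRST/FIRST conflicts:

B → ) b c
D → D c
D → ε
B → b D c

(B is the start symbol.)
A FIRST/FIRST conflict occurs when two productions N → α and N → β for the same non-terminal have FIRST(α) ∩ FIRST(β) ≠ ∅ (with ε ∈ FIRST of a nullable right-hand side, so two nullable alternatives also conflict).

FIRST sets of the non-terminals at (or reachable through a nullable prefix from) the front of some alternative:
  FIRST(D) = { 'c', ε }

Productions for B:
  B → ) b c: FIRST = { ')' }
  B → b D c: FIRST = { 'b' }
Productions for D:
  D → D c: FIRST = { 'c' }
  D → ε: FIRST = { ε }

All alternatives of each non-terminal have pairwise disjoint FIRST sets.

Answer: No FIRST/FIRST conflicts.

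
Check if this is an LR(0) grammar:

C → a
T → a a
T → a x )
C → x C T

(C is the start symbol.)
Yes, the grammar is LR(0)

A grammar is LR(0) if no state in the canonical LR(0) collection has:
  - both a shift item (dot before a terminal) and a complete item (shift-reduce conflict), or
  - two or more complete items (reduce-reduce conflict; the accept item [C' → C .] counts as a complete item here).

Augment with C' → C and build the canonical LR(0) collection (I0 = CLOSURE({[C' → . C]}), then GOTO on every symbol after a dot until no new states appear). It has 10 states:
  I0: { [C → . a], [C → . x C T], [C' → . C] }  — shift
  I1: { [C' → C .] }  — accept
  I2: { [C → a .] }  — reduce
  I3: { [C → . a], [C → . x C T], [C → x . C T] }  — shift
  I4: { [C → x C . T], [T → . a a], [T → . a x )] }  — shift
  I5: { [C → x C T .] }  — reduce
  I6: { [T → a . a], [T → a . x )] }  — shift
  I7: { [T → a a .] }  — reduce
  I8: { [T → a x . )] }  — shift
  I9: { [T → a x ) .] }  — reduce

Every state is either a pure shift/goto state or contains exactly one complete item and nothing to shift — no conflicts. The grammar is LR(0).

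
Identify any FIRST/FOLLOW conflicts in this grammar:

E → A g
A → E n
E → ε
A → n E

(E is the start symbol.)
Nullable non-terminals: E.
FIRST sets used below: FIRST(A) = { 'n' }

E: nullable alternative(s) E → ε; FOLLOW(E) = { $, 'g', 'n' }
  E → A g: FIRST \ {ε} = { 'n' } — overlaps FOLLOW(E) on { 'n' }: CONFLICT
  E → ε: FIRST \ {ε} = { } — this is the only nullable alternative, skip

A has no nullable alternative, so no FIRST/FOLLOW check is needed there.

So the grammar has 1 FIRST/FOLLOW conflict (marked CONFLICT above).

Answer: Yes. E → A g with FOLLOW(E) on { 'n' }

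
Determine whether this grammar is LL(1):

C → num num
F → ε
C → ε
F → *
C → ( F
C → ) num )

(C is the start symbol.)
Relevant sets:
  FOLLOW(C) = { $ }
  FOLLOW(F) = { $ }

For C:
  PREDICT(C → num num) = { 'num' }
  PREDICT(C → ε) = { $ }
  PREDICT(C → '(' F) = { '(' }
  PREDICT(C → ')' num ')') = { ')' }
For F:
  PREDICT(F → ε) = { $ }
  PREDICT(F → '*') = { '*' }

All predict sets are disjoint. The grammar IS LL(1).

Answer: Yes, the grammar is LL(1).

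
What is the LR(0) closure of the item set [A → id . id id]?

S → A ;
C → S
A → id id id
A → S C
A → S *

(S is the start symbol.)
{ [A → id . id id] }

To compute CLOSURE, for each item [A → α.Bβ] where B is a non-terminal, add [B → .γ] for all productions B → γ; repeat for the newly added items until nothing changes.

Start with: [A → id . id id]
The dot precedes the terminal id, so nothing is added.

CLOSURE = { [A → id . id id] }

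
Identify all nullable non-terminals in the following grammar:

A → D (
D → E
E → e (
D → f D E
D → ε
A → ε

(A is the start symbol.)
{ 'A', 'D' }

ε-productions: D → ε, A → ε
So D, A are immediately nullable.
No further non-terminal can be added: every production for the remaining non-terminals contains a terminal or a non-nullable non-terminal.
Nullable = { 'A', 'D' }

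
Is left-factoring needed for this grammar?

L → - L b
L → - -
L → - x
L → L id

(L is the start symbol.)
Left-factoring is needed when two productions for the same non-terminal
share a common prefix on the right-hand side.

Productions for L:
  L → - L b
  L → - -
  L → - x
  L → L id

Found common prefix '-' in productions for L

Answer: Yes, L has productions with common prefix '-'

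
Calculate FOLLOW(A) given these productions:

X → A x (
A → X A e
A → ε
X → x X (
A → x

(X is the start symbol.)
{ 'e', 'x' }

In X → A x (: A is followed by x '(', add FIRST(x '(') \ {ε} = { 'x' }
In A → X A e: A is followed by e, add FIRST(e) \ {ε} = { 'e' }

Taking the union: FOLLOW(A) = { 'e', 'x' }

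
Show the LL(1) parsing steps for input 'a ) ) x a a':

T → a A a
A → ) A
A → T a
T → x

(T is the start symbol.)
Stack is shown with the top on the left.

Stack    Input          Action
------------------------------
T $      a ) ) x a a $  output T → a A a
a A a $  a ) ) x a a $  match 'a'
A a $    ) ) x a a $    output A → ) A
) A a $  ) ) x a a $    match ')'
A a $    ) x a a $      output A → ) A
) A a $  ) x a a $      match ')'
A a $    x a a $        output A → T a
T a a $  x a a $        output T → x
x a a $  x a a $        match 'x'
a a $    a a $          match 'a'
a $      a $            match 'a'
$        $              accept

The string is accepted.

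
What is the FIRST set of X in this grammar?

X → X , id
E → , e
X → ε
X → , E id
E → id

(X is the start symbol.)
{ ',', ε }

To compute FIRST(X), examine every production with X on the left-hand side, reading each right-hand side left to right until a non-nullable symbol is reached.

From X → X , id:
  - X is the symbol being defined: contributes nothing new
    X is nullable, so continue to the next symbol
  - ',' is a terminal: add ',' and stop
From X → ε:
  - ε-production, so ε ∈ FIRST(X)
From X → , E id:
  - ',' is a terminal: add ',' and stop

Collecting: FIRST(X) = { ',', ε }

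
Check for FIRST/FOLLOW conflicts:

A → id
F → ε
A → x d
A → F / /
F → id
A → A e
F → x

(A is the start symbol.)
No FIRST/FOLLOW conflicts.

A FIRST/FOLLOW conflict occurs when a non-terminal N has a nullable alternative N → β (β ⇒* ε) and another alternative N → α with FIRST(α) ∩ FOLLOW(N) ≠ ∅: on such a lookahead the parser cannot decide between expanding α and letting N vanish via β.

Nullable non-terminals: F.

F: nullable alternative(s) F → ε; FOLLOW(F) = { '/' }
  F → ε: FIRST \ {ε} = { } — this is the only nullable alternative, skip
  F → id: FIRST \ {ε} = { 'id' } — disjoint from FOLLOW(F)
  F → x: FIRST \ {ε} = { 'x' } — disjoint from FOLLOW(F)

A has no nullable alternative, so no FIRST/FOLLOW check is needed there.

No FIRST/FOLLOW conflicts found.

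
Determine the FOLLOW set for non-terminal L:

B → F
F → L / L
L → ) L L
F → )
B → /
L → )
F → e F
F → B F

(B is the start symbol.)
To compute FOLLOW(L), find every occurrence of L on a right-hand side N → α L β: add FIRST(β) \ {ε}, and if β is empty or nullable also add FOLLOW(N). Iterate to a fixed point.

In F → L / L: L is followed by '/' L, add FIRST('/' L) \ {ε} = { '/' }
In F → L / L: L is at the end, add FOLLOW(F)
In L → ) L L: L is followed by L, add FIRST(L) \ {ε} = { ')' }
In L → ) L L: L is at the end; this adds FOLLOW(L) to itself — nothing new

The FOLLOW sets referred to above (computed the same way, to a fixed point):
  FOLLOW(F) = { $, ')', '/', 'e' }

Taking the union: FOLLOW(L) = { $, ')', '/', 'e' }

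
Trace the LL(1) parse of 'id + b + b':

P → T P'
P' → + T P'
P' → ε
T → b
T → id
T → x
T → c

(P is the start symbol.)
Stack is shown with the top on the left.

Stack     Input         Action
------------------------------
P $       id + b + b $  output P → T P'
T P' $    id + b + b $  output T → id
id P' $   id + b + b $  match 'id'
P' $      + b + b $     output P' → + T P'
+ T P' $  + b + b $     match '+'
T P' $    b + b $       output T → b
b P' $    b + b $       match 'b'
P' $      + b $         output P' → + T P'
+ T P' $  + b $         match '+'
T P' $    b $           output T → b
b P' $    b $           match 'b'
P' $      $             output P' → ε
$         $             accept

The string is accepted.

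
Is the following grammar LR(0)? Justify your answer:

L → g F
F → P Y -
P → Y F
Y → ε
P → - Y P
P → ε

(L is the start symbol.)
No. Shift-reduce conflict between [P → .] and [P → . - Y P]

Augment with L' → L and build the canonical LR(0) collection (I0 = CLOSURE({[L' → . L]}), then GOTO on every symbol after a dot until no new states appear). It has 12 states:
  I0: { [L → . g F], [L' → . L] }  — shift
  I1: { [L' → L .] }  — accept
  I2: { [F → . P Y -], [L → g . F], [P → . - Y P], [P → . Y F], [P → .], [Y → .] }  — shift, 2 reduces
  I3: { [P → - . Y P], [Y → .] }  — reduce
  I4: { [L → g F .] }  — reduce
  I5: { [F → P . Y -], [Y → .] }  — reduce
  I6: { [F → . P Y -], [P → . - Y P], [P → . Y F], [P → .], [P → Y . F], [Y → .] }  — shift, 2 reduces
  I7: { [P → Y F .] }  — reduce
  I8: { [F → P Y . -] }  — shift
  I9: { [F → P Y - .] }  — reduce
  I10: { [P → - Y . P], [P → . - Y P], [P → . Y F], [P → .], [Y → .] }  — shift, 2 reduces
  I11: { [P → - Y P .] }  — reduce

Conflict in state I2:
  Shift-reduce conflict between [P → .] and [P → . - Y P]
So the grammar is NOT LR(0).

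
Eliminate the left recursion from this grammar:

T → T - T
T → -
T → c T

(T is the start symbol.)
T is directly left-recursive. The standard transformation for
  A → A α₁ | ... | A α_m | β₁ | ... | β_n
is
  A  → β₁ A' | ... | β_n A'
  A' → α₁ A' | ... | α_m A' | ε

T → - becomes T → - T'
T → c T becomes T → c T T'
T → T - T becomes T' → - T T'
Add T' → ε

Resulting grammar:
T → - T'
T → c T T'
T' → - T T'
T' → ε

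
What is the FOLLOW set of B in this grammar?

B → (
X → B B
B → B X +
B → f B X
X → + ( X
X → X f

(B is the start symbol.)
B is the start symbol, so $ ∈ FOLLOW(B).
In X → B B: B is followed by B, add FIRST(B) \ {ε} = { '(', 'f' }
In X → B B: B is at the end, add FOLLOW(X)
In B → B X +: B is followed by X '+', add FIRST(X '+') \ {ε} = { '(', '+', 'f' }
In B → f B X: B is followed by X, add FIRST(X) \ {ε} = { '(', '+', 'f' }

The FOLLOW sets referred to above (computed the same way, to a fixed point):
  FOLLOW(X) = { $, '(', '+', 'f' }

Taking the union: FOLLOW(B) = { $, '(', '+', 'f' }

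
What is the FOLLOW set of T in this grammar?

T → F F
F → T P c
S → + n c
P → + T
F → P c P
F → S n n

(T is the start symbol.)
To compute FOLLOW(T), find every occurrence of T on a right-hand side N → α T β: add FIRST(β) \ {ε}, and if β is empty or nullable also add FOLLOW(N). Iterate to a fixed point.

T is the start symbol, so $ ∈ FOLLOW(T).
In F → T P c: T is followed by P c, add FIRST(P c) \ {ε} = { '+' }
In P → + T: T is at the end, add FOLLOW(P)

The FOLLOW sets referred to above (computed the same way, to a fixed point):
  FOLLOW(P) = { $, '+', 'c' }

Taking the union: FOLLOW(T) = { $, '+', 'c' }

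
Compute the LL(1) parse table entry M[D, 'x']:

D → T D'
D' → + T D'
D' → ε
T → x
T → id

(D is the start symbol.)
To find M[D, 'x'], we find productions for D where 'x' is in the predict set (PREDICT(N → α) = (FIRST(α) \ {ε}) ∪ (FOLLOW(N) if α ⇒* ε)).

Relevant sets:
  FIRST(T) = { 'id', 'x' }

D → T D': PREDICT = { 'id', 'x' }
  'x' is in predict set, so this production goes in M[D, 'x']

M[D, 'x'] = D → T D'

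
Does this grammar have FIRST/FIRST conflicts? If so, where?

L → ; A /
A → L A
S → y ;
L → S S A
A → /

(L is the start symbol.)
No FIRST/FIRST conflicts.

A FIRST/FIRST conflict occurs when two productions N → α and N → β for the same non-terminal have FIRST(α) ∩ FIRST(β) ≠ ∅ (with ε ∈ FIRST of a nullable right-hand side, so two nullable alternatives also conflict).

FIRST sets of the non-terminals at (or reachable through a nullable prefix from) the front of some alternative:
  FIRST(S) = { 'y' }
  FIRST(L) = { ';', 'y' }

Productions for L:
  L → ; A /: FIRST = { ';' }
  L → S S A: FIRST = { 'y' }
Productions for A:
  A → L A: FIRST = { ';', 'y' }
  A → /: FIRST = { '/' }
S has only one production, so no FIRST/FIRST conflict is possible there.

All alternatives of each non-terminal have pairwise disjoint FIRST sets.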